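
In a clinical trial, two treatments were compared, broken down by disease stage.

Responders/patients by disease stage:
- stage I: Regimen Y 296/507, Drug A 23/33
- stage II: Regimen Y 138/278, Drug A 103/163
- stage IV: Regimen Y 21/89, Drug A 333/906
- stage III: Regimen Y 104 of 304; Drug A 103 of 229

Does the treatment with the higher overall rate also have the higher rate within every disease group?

No

Stage I: Regimen Y 296/507 = 58.4%, Drug A 23/33 = 69.7% → Drug A
Stage II: Regimen Y 138/278 = 49.6%, Drug A 103/163 = 63.2% → Drug A
Stage IV: Regimen Y 21/89 = 23.6%, Drug A 333/906 = 36.8% → Drug A
Stage III: Regimen Y 104/304 = 34.2%, Drug A 103/229 = 45.0% → Drug A
Overall: Regimen Y 559/1178 = 47.5%, Drug A 562/1331 = 42.2% → Regimen Y
Drug A wins each disease group but Regimen Y wins overall — the comparison reverses. Drug A's patients skew toward stage IV, which has a lower base rate.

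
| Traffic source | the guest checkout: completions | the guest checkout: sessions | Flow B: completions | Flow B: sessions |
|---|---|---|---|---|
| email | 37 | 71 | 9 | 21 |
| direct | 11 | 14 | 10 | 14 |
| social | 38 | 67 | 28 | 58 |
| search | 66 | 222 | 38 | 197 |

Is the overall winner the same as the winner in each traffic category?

Yes

Email: the guest checkout 37/71 = 52.1%, Flow B 9/21 = 42.9% → the guest checkout
Direct: the guest checkout 11/14 = 78.6%, Flow B 10/14 = 71.4% → the guest checkout
Social: the guest checkout 38/67 = 56.7%, Flow B 28/58 = 48.3% → the guest checkout
Search: the guest checkout 66/222 = 29.7%, Flow B 38/197 = 19.3% → the guest checkout
Overall: the guest checkout 152/374 = 40.6%, Flow B 85/290 = 29.3% → the guest checkout
The guest checkout wins overall and in every traffic group — no reversal.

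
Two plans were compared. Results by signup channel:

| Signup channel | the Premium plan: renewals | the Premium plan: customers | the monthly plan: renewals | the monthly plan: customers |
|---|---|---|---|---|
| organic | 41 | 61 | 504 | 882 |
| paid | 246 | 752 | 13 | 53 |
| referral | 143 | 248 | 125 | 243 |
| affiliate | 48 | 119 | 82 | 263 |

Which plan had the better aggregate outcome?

the monthly plan

Organic: the Premium plan 41/61 = 67.2%, the monthly plan 504/882 = 57.1% → the Premium plan
Paid: the Premium plan 246/752 = 32.7%, the monthly plan 13/53 = 24.5% → the Premium plan
Referral: the Premium plan 143/248 = 57.7%, the monthly plan 125/243 = 51.4% → the Premium plan
Affiliate: the Premium plan 48/119 = 40.3%, the monthly plan 82/263 = 31.2% → the Premium plan
Overall: the Premium plan 478/1180 = 40.5%, the monthly plan 724/1441 = 50.2% → the monthly plan
(The Premium plan wins every signup group but the monthly plan wins overall — the Premium plan's customers skew toward the low-rate paid group.)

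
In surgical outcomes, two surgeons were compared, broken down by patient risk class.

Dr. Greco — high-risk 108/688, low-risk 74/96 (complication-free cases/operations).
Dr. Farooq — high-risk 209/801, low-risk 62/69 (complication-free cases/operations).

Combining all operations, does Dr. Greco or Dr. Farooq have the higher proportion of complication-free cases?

Dr. Farooq

High-risk: Dr. Greco 108/688 = 15.7%, Dr. Farooq 209/801 = 26.1% → Dr. Farooq
Low-risk: Dr. Greco 74/96 = 77.1%, Dr. Farooq 62/69 = 89.9% → Dr. Farooq
Overall: Dr. Greco 182/784 = 23.2%, Dr. Farooq 271/870 = 31.1% → Dr. Farooq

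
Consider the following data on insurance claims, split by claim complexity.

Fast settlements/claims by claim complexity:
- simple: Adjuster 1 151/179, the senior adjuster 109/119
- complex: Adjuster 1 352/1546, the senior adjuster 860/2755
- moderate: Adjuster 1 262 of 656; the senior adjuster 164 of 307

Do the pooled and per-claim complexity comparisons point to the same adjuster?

Simple: Adjuster 1 151/179 = 84.4%, the senior adjuster 109/119 = 91.6% → the senior adjuster
Complex: Adjuster 1 352/1546 = 22.8%, the senior adjuster 860/2755 = 31.2% → the senior adjuster
Moderate: Adjuster 1 262/656 = 39.9%, the senior adjuster 164/307 = 53.4% → the senior adjuster
Overall: Adjuster 1 765/2381 = 32.1%, the senior adjuster 1133/3181 = 35.6% → the senior adjuster
The senior adjuster wins overall and in every claim group — no reversal.

Yes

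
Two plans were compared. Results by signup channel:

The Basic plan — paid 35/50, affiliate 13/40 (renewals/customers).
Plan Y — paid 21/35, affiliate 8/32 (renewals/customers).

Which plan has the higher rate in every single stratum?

Paid: the Basic plan 35/50 = 70.0%, Plan Y 21/35 = 60.0% → the Basic plan
Affiliate: the Basic plan 13/40 = 32.5%, Plan Y 8/32 = 25.0% → the Basic plan
The Basic plan has the higher rate in both groups.

the Basic plan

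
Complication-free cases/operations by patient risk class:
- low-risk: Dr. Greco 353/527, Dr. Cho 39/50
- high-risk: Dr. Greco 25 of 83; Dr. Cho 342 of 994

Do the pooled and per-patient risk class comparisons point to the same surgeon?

Low-risk: Dr. Greco 353/527 = 67.0%, Dr. Cho 39/50 = 78.0% → Dr. Cho
High-risk: Dr. Greco 25/83 = 30.1%, Dr. Cho 342/994 = 34.4% → Dr. Cho
Overall: Dr. Greco 378/610 = 62.0%, Dr. Cho 381/1044 = 36.5% → Dr. Greco
Dr. Cho wins each patient risk group but Dr. Greco wins overall — the comparison reverses. Dr. Cho's operations skew toward high-risk, which has a lower base rate.

No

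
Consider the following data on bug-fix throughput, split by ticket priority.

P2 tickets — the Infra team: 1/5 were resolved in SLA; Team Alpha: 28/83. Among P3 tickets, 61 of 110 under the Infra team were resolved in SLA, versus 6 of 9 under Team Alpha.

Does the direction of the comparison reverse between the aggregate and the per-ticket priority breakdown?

Yes

P2: the Infra team 1/5 = 20.0%, Team Alpha 28/83 = 33.7% → Team Alpha
P3: the Infra team 61/110 = 55.5%, Team Alpha 6/9 = 66.7% → Team Alpha
Overall: the Infra team 62/115 = 53.9%, Team Alpha 34/92 = 37.0% → the Infra team
Team Alpha wins each ticket group but the Infra team wins overall — the comparison reverses. Team Alpha's tickets skew toward P2, which has a lower base rate.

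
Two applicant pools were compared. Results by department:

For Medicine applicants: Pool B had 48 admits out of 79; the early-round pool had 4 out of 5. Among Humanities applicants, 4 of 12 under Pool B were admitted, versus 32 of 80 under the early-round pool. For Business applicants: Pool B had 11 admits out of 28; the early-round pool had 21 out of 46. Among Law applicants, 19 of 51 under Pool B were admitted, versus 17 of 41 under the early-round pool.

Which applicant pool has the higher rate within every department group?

Medicine: Pool B 48/79 = 60.8%, the early-round pool 4/5 = 80.0% → the early-round pool
Humanities: Pool B 4/12 = 33.3%, the early-round pool 32/80 = 40.0% → the early-round pool
Business: Pool B 11/28 = 39.3%, the early-round pool 21/46 = 45.7% → the early-round pool
Law: Pool B 19/51 = 37.3%, the early-round pool 17/41 = 41.5% → the early-round pool
The early-round pool has the higher rate in all 4 groups.

the early-round pool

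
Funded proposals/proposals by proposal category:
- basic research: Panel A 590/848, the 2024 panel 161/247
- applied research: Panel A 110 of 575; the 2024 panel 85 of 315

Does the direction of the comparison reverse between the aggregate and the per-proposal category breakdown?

No

Basic research: Panel A 590/848 = 69.6%, the 2024 panel 161/247 = 65.2% → Panel A
Applied research: Panel A 110/575 = 19.1%, the 2024 panel 85/315 = 27.0% → the 2024 panel
Overall: Panel A 700/1423 = 49.2%, the 2024 panel 246/562 = 43.8% → Panel A
Neither sweeps: Panel A wins 1 of 2 groups, the 2024 panel wins 1. Panel A wins overall but not every group — no Simpson reversal.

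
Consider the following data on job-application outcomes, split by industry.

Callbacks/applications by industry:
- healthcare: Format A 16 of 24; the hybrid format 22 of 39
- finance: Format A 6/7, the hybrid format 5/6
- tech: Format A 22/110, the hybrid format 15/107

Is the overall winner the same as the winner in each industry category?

Yes

Healthcare: Format A 16/24 = 66.7%, the hybrid format 22/39 = 56.4% → Format A
Finance: Format A 6/7 = 85.7%, the hybrid format 5/6 = 83.3% → Format A
Tech: Format A 22/110 = 20.0%, the hybrid format 15/107 = 14.0% → Format A
Overall: Format A 44/141 = 31.2%, the hybrid format 42/152 = 27.6% → Format A
Format A wins overall and in every industry group — no reversal.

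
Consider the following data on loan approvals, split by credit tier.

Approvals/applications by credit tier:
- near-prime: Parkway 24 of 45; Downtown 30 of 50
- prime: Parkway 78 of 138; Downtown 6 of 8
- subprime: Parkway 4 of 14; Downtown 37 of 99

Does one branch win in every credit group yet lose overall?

Yes

Near-prime: Parkway 24/45 = 53.3%, Downtown 30/50 = 60.0% → Downtown
Prime: Parkway 78/138 = 56.5%, Downtown 6/8 = 75.0% → Downtown
Subprime: Parkway 4/14 = 28.6%, Downtown 37/99 = 37.4% → Downtown
Overall: Parkway 106/197 = 53.8%, Downtown 73/157 = 46.5% → Parkway
Downtown wins each credit group but Parkway wins overall — the comparison reverses. Downtown's applications skew toward subprime, which has a lower base rate.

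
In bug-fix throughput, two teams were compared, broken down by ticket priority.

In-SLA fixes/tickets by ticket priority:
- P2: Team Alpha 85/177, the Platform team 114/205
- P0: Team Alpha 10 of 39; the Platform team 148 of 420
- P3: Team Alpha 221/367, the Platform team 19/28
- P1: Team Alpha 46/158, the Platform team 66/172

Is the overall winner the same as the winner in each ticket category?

P2: Team Alpha 85/177 = 48.0%, the Platform team 114/205 = 55.6% → the Platform team
P0: Team Alpha 10/39 = 25.6%, the Platform team 148/420 = 35.2% → the Platform team
P3: Team Alpha 221/367 = 60.2%, the Platform team 19/28 = 67.9% → the Platform team
P1: Team Alpha 46/158 = 29.1%, the Platform team 66/172 = 38.4% → the Platform team
Overall: Team Alpha 362/741 = 48.9%, the Platform team 347/825 = 42.1% → Team Alpha
The Platform team wins each ticket group but Team Alpha wins overall — the comparison reverses. The Platform team's tickets skew toward P0, which has a lower base rate.

No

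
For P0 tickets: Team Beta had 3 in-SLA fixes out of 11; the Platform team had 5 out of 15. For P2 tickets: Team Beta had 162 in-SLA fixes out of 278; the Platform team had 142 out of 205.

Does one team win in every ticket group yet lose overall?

P0: Team Beta 3/11 = 27.3%, the Platform team 5/15 = 33.3% → the Platform team
P2: Team Beta 162/278 = 58.3%, the Platform team 142/205 = 69.3% → the Platform team
Overall: Team Beta 165/289 = 57.1%, the Platform team 147/220 = 66.8% → the Platform team
The Platform team wins overall and in every ticket group — no reversal.

No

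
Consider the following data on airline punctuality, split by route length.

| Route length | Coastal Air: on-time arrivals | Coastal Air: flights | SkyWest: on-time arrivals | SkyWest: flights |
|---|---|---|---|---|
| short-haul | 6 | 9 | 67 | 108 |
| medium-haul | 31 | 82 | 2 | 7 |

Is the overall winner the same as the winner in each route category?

Short-haul: Coastal Air 6/9 = 66.7%, SkyWest 67/108 = 62.0% → Coastal Air
Medium-haul: Coastal Air 31/82 = 37.8%, SkyWest 2/7 = 28.6% → Coastal Air
Overall: Coastal Air 37/91 = 40.7%, SkyWest 69/115 = 60.0% → SkyWest
Coastal Air wins each route group but SkyWest wins overall — the comparison reverses. Coastal Air's flights skew toward medium-haul, which has a lower base rate.

No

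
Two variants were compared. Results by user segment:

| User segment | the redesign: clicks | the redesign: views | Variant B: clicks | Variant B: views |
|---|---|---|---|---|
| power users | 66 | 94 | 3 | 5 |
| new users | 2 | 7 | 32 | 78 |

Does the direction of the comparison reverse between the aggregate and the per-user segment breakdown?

No

Power users: the redesign 66/94 = 70.2%, Variant B 3/5 = 60.0% → the redesign
New users: the redesign 2/7 = 28.6%, Variant B 32/78 = 41.0% → Variant B
Overall: the redesign 68/101 = 67.3%, Variant B 35/83 = 42.2% → the redesign
Neither sweeps: the redesign wins 1 of 2 groups, Variant B wins 1. The redesign wins overall but not every group — no Simpson reversal.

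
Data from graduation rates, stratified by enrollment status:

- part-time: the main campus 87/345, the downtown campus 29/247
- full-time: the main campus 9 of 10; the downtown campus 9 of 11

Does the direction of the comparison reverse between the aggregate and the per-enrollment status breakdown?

No

Part-time: the main campus 87/345 = 25.2%, the downtown campus 29/247 = 11.7% → the main campus
Full-time: the main campus 9/10 = 90.0%, the downtown campus 9/11 = 81.8% → the main campus
Overall: the main campus 96/355 = 27.0%, the downtown campus 38/258 = 14.7% → the main campus
The main campus wins overall and in every enrollment group — no reversal.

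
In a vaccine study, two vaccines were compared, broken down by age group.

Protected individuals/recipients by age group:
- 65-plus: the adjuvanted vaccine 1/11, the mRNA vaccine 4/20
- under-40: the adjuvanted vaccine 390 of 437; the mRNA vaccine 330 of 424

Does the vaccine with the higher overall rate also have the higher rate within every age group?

No

65-plus: the adjuvanted vaccine 1/11 = 9.1%, the mRNA vaccine 4/20 = 20.0% → the mRNA vaccine
Under-40: the adjuvanted vaccine 390/437 = 89.2%, the mRNA vaccine 330/424 = 77.8% → the adjuvanted vaccine
Overall: the adjuvanted vaccine 391/448 = 87.3%, the mRNA vaccine 334/444 = 75.2% → the adjuvanted vaccine
Neither sweeps: the adjuvanted vaccine wins 1 of 2 groups, the mRNA vaccine wins 1. The adjuvanted vaccine wins overall but not every group — no Simpson reversal.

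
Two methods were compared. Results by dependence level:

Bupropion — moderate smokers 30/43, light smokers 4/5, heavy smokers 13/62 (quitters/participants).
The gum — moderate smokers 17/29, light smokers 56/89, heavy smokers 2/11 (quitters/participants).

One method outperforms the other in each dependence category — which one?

bupropion

Moderate smokers: bupropion 30/43 = 69.8%, the gum 17/29 = 58.6% → bupropion
Light smokers: bupropion 4/5 = 80.0%, the gum 56/89 = 62.9% → bupropion
Heavy smokers: bupropion 13/62 = 21.0%, the gum 2/11 = 18.2% → bupropion
Bupropion has the higher rate in all 3 groups.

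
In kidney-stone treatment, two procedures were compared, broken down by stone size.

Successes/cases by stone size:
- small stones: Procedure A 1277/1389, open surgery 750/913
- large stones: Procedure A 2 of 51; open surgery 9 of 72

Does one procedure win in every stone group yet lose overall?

No

Small stones: Procedure A 1277/1389 = 91.9%, open surgery 750/913 = 82.1% → Procedure A
Large stones: Procedure A 2/51 = 3.9%, open surgery 9/72 = 12.5% → open surgery
Overall: Procedure A 1279/1440 = 88.8%, open surgery 759/985 = 77.1% → Procedure A
Neither sweeps: Procedure A wins 1 of 2 groups, open surgery wins 1. Procedure A wins overall but not every group — no Simpson reversal.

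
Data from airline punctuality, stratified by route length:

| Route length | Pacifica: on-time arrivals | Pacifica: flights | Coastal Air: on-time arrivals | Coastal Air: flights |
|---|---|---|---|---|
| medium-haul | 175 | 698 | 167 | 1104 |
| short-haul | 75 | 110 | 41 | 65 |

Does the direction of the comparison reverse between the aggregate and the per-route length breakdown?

No

Medium-haul: Pacifica 175/698 = 25.1%, Coastal Air 167/1104 = 15.1% → Pacifica
Short-haul: Pacifica 75/110 = 68.2%, Coastal Air 41/65 = 63.1% → Pacifica
Overall: Pacifica 250/808 = 30.9%, Coastal Air 208/1169 = 17.8% → Pacifica
Pacifica wins overall and in every route group — no reversal.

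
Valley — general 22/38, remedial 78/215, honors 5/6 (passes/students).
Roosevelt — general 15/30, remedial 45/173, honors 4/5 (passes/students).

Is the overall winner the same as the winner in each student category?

Yes

General: Valley 22/38 = 57.9%, Roosevelt 15/30 = 50.0% → Valley
Remedial: Valley 78/215 = 36.3%, Roosevelt 45/173 = 26.0% → Valley
Honors: Valley 5/6 = 83.3%, Roosevelt 4/5 = 80.0% → Valley
Overall: Valley 105/259 = 40.5%, Roosevelt 64/208 = 30.8% → Valley
Valley wins overall and in every student group — no reversal.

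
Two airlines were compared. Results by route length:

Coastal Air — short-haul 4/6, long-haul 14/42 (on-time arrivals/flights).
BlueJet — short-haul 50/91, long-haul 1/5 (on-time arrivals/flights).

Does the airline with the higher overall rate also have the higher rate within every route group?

No

Short-haul: Coastal Air 4/6 = 66.7%, BlueJet 50/91 = 54.9% → Coastal Air
Long-haul: Coastal Air 14/42 = 33.3%, BlueJet 1/5 = 20.0% → Coastal Air
Overall: Coastal Air 18/48 = 37.5%, BlueJet 51/96 = 53.1% → BlueJet
Coastal Air wins each route group but BlueJet wins overall — the comparison reverses. Coastal Air's flights skew toward long-haul, which has a lower base rate.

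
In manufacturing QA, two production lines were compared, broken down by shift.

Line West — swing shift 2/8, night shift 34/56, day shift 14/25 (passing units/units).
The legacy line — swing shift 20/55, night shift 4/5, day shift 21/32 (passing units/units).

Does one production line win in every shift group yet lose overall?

Swing shift: Line West 2/8 = 25.0%, the legacy line 20/55 = 36.4% → the legacy line
Night shift: Line West 34/56 = 60.7%, the legacy line 4/5 = 80.0% → the legacy line
Day shift: Line West 14/25 = 56.0%, the legacy line 21/32 = 65.6% → the legacy line
Overall: Line West 50/89 = 56.2%, the legacy line 45/92 = 48.9% → Line West
The legacy line wins each shift group but Line West wins overall — the comparison reverses. The legacy line's units skew toward swing shift, which has a lower base rate.

Yes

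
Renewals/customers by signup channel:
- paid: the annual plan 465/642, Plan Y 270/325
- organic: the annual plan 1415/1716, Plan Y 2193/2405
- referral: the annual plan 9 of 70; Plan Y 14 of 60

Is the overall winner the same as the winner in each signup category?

Yes

Paid: the annual plan 465/642 = 72.4%, Plan Y 270/325 = 83.1% → Plan Y
Organic: the annual plan 1415/1716 = 82.5%, Plan Y 2193/2405 = 91.2% → Plan Y
Referral: the annual plan 9/70 = 12.9%, Plan Y 14/60 = 23.3% → Plan Y
Overall: the annual plan 1889/2428 = 77.8%, Plan Y 2477/2790 = 88.8% → Plan Y
Plan Y wins overall and in every signup group — no reversal.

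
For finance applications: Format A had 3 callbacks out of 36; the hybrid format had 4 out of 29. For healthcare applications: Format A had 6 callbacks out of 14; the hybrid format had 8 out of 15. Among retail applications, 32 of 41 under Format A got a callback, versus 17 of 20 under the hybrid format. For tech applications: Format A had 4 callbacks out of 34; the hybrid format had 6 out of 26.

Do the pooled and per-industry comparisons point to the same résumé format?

Finance: Format A 3/36 = 8.3%, the hybrid format 4/29 = 13.8% → the hybrid format
Healthcare: Format A 6/14 = 42.9%, the hybrid format 8/15 = 53.3% → the hybrid format
Retail: Format A 32/41 = 78.0%, the hybrid format 17/20 = 85.0% → the hybrid format
Tech: Format A 4/34 = 11.8%, the hybrid format 6/26 = 23.1% → the hybrid format
Overall: Format A 45/125 = 36.0%, the hybrid format 35/90 = 38.9% → the hybrid format
The hybrid format wins overall and in every industry group — no reversal.

Yes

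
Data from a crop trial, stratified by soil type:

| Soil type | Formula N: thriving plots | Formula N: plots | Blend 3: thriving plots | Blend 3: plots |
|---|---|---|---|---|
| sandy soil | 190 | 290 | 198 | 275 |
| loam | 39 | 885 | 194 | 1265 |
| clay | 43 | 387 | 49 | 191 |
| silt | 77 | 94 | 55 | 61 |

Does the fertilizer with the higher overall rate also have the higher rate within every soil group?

Sandy soil: Formula N 190/290 = 65.5%, Blend 3 198/275 = 72.0% → Blend 3
Loam: Formula N 39/885 = 4.4%, Blend 3 194/1265 = 15.3% → Blend 3
Clay: Formula N 43/387 = 11.1%, Blend 3 49/191 = 25.7% → Blend 3
Silt: Formula N 77/94 = 81.9%, Blend 3 55/61 = 90.2% → Blend 3
Overall: Formula N 349/1656 = 21.1%, Blend 3 496/1792 = 27.7% → Blend 3
Blend 3 wins overall and in every soil group — no reversal.

Yes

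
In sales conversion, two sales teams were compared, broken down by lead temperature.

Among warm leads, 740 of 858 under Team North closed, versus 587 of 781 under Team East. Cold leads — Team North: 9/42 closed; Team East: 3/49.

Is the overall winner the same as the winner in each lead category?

Warm: Team North 740/858 = 86.2%, Team East 587/781 = 75.2% → Team North
Cold: Team North 9/42 = 21.4%, Team East 3/49 = 6.1% → Team North
Overall: Team North 749/900 = 83.2%, Team East 590/830 = 71.1% → Team North
Team North wins overall and in every lead group — no reversal.

Yes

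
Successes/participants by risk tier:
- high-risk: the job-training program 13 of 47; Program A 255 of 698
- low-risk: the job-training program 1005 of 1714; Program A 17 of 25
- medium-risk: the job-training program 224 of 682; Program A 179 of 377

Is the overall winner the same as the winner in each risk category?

High-risk: the job-training program 13/47 = 27.7%, Program A 255/698 = 36.5% → Program A
Low-risk: the job-training program 1005/1714 = 58.6%, Program A 17/25 = 68.0% → Program A
Medium-risk: the job-training program 224/682 = 32.8%, Program A 179/377 = 47.5% → Program A
Overall: the job-training program 1242/2443 = 50.8%, Program A 451/1100 = 41.0% → the job-training program
Program A wins each risk group but the job-training program wins overall — the comparison reverses. Program A's participants skew toward high-risk, which has a lower base rate.

No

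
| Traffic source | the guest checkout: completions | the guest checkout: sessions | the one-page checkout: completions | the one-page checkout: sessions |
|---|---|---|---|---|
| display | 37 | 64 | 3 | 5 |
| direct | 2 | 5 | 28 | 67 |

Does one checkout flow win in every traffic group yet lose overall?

Yes

Display: the guest checkout 37/64 = 57.8%, the one-page checkout 3/5 = 60.0% → the one-page checkout
Direct: the guest checkout 2/5 = 40.0%, the one-page checkout 28/67 = 41.8% → the one-page checkout
Overall: the guest checkout 39/69 = 56.5%, the one-page checkout 31/72 = 43.1% → the guest checkout
The one-page checkout wins each traffic group but the guest checkout wins overall — the comparison reverses. The one-page checkout's sessions skew toward direct, which has a lower base rate.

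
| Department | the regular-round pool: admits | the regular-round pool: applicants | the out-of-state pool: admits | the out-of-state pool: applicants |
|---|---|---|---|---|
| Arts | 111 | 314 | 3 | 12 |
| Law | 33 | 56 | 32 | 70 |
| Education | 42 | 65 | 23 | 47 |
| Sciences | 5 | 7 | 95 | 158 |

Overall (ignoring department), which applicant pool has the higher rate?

the out-of-state pool

Arts: the regular-round pool 111/314 = 35.4%, the out-of-state pool 3/12 = 25.0% → the regular-round pool
Law: the regular-round pool 33/56 = 58.9%, the out-of-state pool 32/70 = 45.7% → the regular-round pool
Education: the regular-round pool 42/65 = 64.6%, the out-of-state pool 23/47 = 48.9% → the regular-round pool
Sciences: the regular-round pool 5/7 = 71.4%, the out-of-state pool 95/158 = 60.1% → the regular-round pool
Overall: the regular-round pool 191/442 = 43.2%, the out-of-state pool 153/287 = 53.3% → the out-of-state pool
(The regular-round pool wins every department group but the out-of-state pool wins overall — the regular-round pool's applicants skew toward the low-rate Arts group.)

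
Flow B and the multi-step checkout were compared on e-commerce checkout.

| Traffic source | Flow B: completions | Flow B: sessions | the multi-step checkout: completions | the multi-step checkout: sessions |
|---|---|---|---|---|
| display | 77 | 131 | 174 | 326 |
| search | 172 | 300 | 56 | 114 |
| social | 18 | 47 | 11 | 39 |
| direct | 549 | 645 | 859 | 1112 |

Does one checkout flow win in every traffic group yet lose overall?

No

Display: Flow B 77/131 = 58.8%, the multi-step checkout 174/326 = 53.4% → Flow B
Search: Flow B 172/300 = 57.3%, the multi-step checkout 56/114 = 49.1% → Flow B
Social: Flow B 18/47 = 38.3%, the multi-step checkout 11/39 = 28.2% → Flow B
Direct: Flow B 549/645 = 85.1%, the multi-step checkout 859/1112 = 77.2% → Flow B
Overall: Flow B 816/1123 = 72.7%, the multi-step checkout 1100/1591 = 69.1% → Flow B
Flow B wins overall and in every traffic group — no reversal.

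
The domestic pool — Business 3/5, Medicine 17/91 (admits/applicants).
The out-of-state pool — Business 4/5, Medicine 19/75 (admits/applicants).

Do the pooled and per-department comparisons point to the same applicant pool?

Business: the domestic pool 3/5 = 60.0%, the out-of-state pool 4/5 = 80.0% → the out-of-state pool
Medicine: the domestic pool 17/91 = 18.7%, the out-of-state pool 19/75 = 25.3% → the out-of-state pool
Overall: the domestic pool 20/96 = 20.8%, the out-of-state pool 23/80 = 28.8% → the out-of-state pool
The out-of-state pool wins overall and in every department group — no reversal.

Yes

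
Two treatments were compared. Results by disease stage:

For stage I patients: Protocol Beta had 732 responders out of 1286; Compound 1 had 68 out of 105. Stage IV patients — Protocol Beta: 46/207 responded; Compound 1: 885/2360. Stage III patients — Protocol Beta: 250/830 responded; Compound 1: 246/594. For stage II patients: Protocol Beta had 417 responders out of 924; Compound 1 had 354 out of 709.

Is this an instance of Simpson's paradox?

Stage I: Protocol Beta 732/1286 = 56.9%, Compound 1 68/105 = 64.8% → Compound 1
Stage IV: Protocol Beta 46/207 = 22.2%, Compound 1 885/2360 = 37.5% → Compound 1
Stage III: Protocol Beta 250/830 = 30.1%, Compound 1 246/594 = 41.4% → Compound 1
Stage II: Protocol Beta 417/924 = 45.1%, Compound 1 354/709 = 49.9% → Compound 1
Overall: Protocol Beta 1445/3247 = 44.5%, Compound 1 1553/3768 = 41.2% → Protocol Beta
Compound 1 wins each disease group but Protocol Beta wins overall — the comparison reverses. Compound 1's patients skew toward stage IV, which has a lower base rate.

Yes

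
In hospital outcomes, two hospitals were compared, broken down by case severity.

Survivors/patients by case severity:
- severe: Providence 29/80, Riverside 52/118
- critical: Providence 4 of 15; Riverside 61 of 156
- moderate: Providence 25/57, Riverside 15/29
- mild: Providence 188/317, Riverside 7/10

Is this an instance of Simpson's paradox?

Severe: Providence 29/80 = 36.2%, Riverside 52/118 = 44.1% → Riverside
Critical: Providence 4/15 = 26.7%, Riverside 61/156 = 39.1% → Riverside
Moderate: Providence 25/57 = 43.9%, Riverside 15/29 = 51.7% → Riverside
Mild: Providence 188/317 = 59.3%, Riverside 7/10 = 70.0% → Riverside
Overall: Providence 246/469 = 52.5%, Riverside 135/313 = 43.1% → Providence
Riverside wins each case group but Providence wins overall — the comparison reverses. Riverside's patients skew toward critical, which has a lower base rate.

Yes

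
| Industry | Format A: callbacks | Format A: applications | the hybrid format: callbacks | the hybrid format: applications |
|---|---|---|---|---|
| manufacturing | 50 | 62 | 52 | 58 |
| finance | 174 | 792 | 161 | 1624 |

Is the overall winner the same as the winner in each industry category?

Manufacturing: Format A 50/62 = 80.6%, the hybrid format 52/58 = 89.7% → the hybrid format
Finance: Format A 174/792 = 22.0%, the hybrid format 161/1624 = 9.9% → Format A
Overall: Format A 224/854 = 26.2%, the hybrid format 213/1682 = 12.7% → Format A
Neither sweeps: Format A wins 1 of 2 groups, the hybrid format wins 1. Format A wins overall but not every group — no Simpson reversal.

No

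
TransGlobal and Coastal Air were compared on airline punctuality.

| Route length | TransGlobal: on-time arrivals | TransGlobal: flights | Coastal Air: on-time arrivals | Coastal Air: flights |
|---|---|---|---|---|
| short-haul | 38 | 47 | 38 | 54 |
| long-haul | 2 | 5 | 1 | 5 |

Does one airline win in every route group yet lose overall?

No

Short-haul: TransGlobal 38/47 = 80.9%, Coastal Air 38/54 = 70.4% → TransGlobal
Long-haul: TransGlobal 2/5 = 40.0%, Coastal Air 1/5 = 20.0% → TransGlobal
Overall: TransGlobal 40/52 = 76.9%, Coastal Air 39/59 = 66.1% → TransGlobal
TransGlobal wins overall and in every route group — no reversal.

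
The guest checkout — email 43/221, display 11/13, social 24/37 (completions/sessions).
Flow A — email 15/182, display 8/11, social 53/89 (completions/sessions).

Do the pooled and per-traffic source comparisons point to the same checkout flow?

Yes

Email: the guest checkout 43/221 = 19.5%, Flow A 15/182 = 8.2% → the guest checkout
Display: the guest checkout 11/13 = 84.6%, Flow A 8/11 = 72.7% → the guest checkout
Social: the guest checkout 24/37 = 64.9%, Flow A 53/89 = 59.6% → the guest checkout
Overall: the guest checkout 78/271 = 28.8%, Flow A 76/282 = 27.0% → the guest checkout
The guest checkout wins overall and in every traffic group — no reversal.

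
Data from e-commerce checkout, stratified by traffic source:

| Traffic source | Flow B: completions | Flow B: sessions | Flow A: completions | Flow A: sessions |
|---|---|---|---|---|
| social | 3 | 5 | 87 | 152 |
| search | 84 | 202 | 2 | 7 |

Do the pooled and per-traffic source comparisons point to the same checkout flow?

Social: Flow B 3/5 = 60.0%, Flow A 87/152 = 57.2% → Flow B
Search: Flow B 84/202 = 41.6%, Flow A 2/7 = 28.6% → Flow B
Overall: Flow B 87/207 = 42.0%, Flow A 89/159 = 56.0% → Flow A
Flow B wins each traffic group but Flow A wins overall — the comparison reverses. Flow B's sessions skew toward search, which has a lower base rate.

No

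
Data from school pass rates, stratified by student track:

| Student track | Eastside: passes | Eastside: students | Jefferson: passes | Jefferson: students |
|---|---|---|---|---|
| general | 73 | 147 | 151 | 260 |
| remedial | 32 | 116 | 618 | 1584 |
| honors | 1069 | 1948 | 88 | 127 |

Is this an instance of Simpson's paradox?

Yes

General: Eastside 73/147 = 49.7%, Jefferson 151/260 = 58.1% → Jefferson
Remedial: Eastside 32/116 = 27.6%, Jefferson 618/1584 = 39.0% → Jefferson
Honors: Eastside 1069/1948 = 54.9%, Jefferson 88/127 = 69.3% → Jefferson
Overall: Eastside 1174/2211 = 53.1%, Jefferson 857/1971 = 43.5% → Eastside
Jefferson wins each student group but Eastside wins overall — the comparison reverses. Jefferson's students skew toward remedial, which has a lower base rate.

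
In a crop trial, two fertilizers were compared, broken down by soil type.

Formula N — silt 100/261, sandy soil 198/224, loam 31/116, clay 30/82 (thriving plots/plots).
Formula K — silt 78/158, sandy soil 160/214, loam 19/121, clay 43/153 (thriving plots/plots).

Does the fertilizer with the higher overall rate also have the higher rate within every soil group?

No

Silt: Formula N 100/261 = 38.3%, Formula K 78/158 = 49.4% → Formula K
Sandy soil: Formula N 198/224 = 88.4%, Formula K 160/214 = 74.8% → Formula N
Loam: Formula N 31/116 = 26.7%, Formula K 19/121 = 15.7% → Formula N
Clay: Formula N 30/82 = 36.6%, Formula K 43/153 = 28.1% → Formula N
Overall: Formula N 359/683 = 52.6%, Formula K 300/646 = 46.4% → Formula N
Neither sweeps: Formula N wins 3 of 4 groups, Formula K wins 1. Formula N wins overall but not every group — no Simpson reversal.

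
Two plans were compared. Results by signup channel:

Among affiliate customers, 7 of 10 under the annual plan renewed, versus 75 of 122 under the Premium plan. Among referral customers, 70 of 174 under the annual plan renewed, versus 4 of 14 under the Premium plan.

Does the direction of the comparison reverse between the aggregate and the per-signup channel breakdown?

Affiliate: the annual plan 7/10 = 70.0%, the Premium plan 75/122 = 61.5% → the annual plan
Referral: the annual plan 70/174 = 40.2%, the Premium plan 4/14 = 28.6% → the annual plan
Overall: the annual plan 77/184 = 41.8%, the Premium plan 79/136 = 58.1% → the Premium plan
The annual plan wins each signup group but the Premium plan wins overall — the comparison reverses. The annual plan's customers skew toward referral, which has a lower base rate.

Yes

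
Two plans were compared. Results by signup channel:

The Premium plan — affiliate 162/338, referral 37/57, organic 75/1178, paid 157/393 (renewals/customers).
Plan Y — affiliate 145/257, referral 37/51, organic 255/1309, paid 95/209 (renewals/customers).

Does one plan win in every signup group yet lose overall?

No

Affiliate: the Premium plan 162/338 = 47.9%, Plan Y 145/257 = 56.4% → Plan Y
Referral: the Premium plan 37/57 = 64.9%, Plan Y 37/51 = 72.5% → Plan Y
Organic: the Premium plan 75/1178 = 6.4%, Plan Y 255/1309 = 19.5% → Plan Y
Paid: the Premium plan 157/393 = 39.9%, Plan Y 95/209 = 45.5% → Plan Y
Overall: the Premium plan 431/1966 = 21.9%, Plan Y 532/1826 = 29.1% → Plan Y
Plan Y wins overall and in every signup group — no reversal.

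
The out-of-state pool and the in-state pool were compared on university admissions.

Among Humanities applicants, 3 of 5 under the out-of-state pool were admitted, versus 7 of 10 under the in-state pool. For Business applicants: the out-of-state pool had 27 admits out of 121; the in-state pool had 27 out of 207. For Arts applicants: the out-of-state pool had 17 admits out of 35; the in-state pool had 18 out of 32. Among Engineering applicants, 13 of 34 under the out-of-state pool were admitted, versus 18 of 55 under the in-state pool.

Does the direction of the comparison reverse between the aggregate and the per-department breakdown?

No

Humanities: the out-of-state pool 3/5 = 60.0%, the in-state pool 7/10 = 70.0% → the in-state pool
Business: the out-of-state pool 27/121 = 22.3%, the in-state pool 27/207 = 13.0% → the out-of-state pool
Arts: the out-of-state pool 17/35 = 48.6%, the in-state pool 18/32 = 56.2% → the in-state pool
Engineering: the out-of-state pool 13/34 = 38.2%, the in-state pool 18/55 = 32.7% → the out-of-state pool
Overall: the out-of-state pool 60/195 = 30.8%, the in-state pool 70/304 = 23.0% → the out-of-state pool
Neither sweeps: the out-of-state pool wins 2 of 4 groups, the in-state pool wins 2. The out-of-state pool wins overall but not every group — no Simpson reversal.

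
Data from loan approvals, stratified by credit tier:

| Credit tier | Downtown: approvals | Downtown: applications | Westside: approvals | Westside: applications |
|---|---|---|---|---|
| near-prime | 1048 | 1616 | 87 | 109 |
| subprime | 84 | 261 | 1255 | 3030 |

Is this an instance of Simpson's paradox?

Yes

Near-prime: Downtown 1048/1616 = 64.9%, Westside 87/109 = 79.8% → Westside
Subprime: Downtown 84/261 = 32.2%, Westside 1255/3030 = 41.4% → Westside
Overall: Downtown 1132/1877 = 60.3%, Westside 1342/3139 = 42.8% → Downtown
Westside wins each credit group but Downtown wins overall — the comparison reverses. Westside's applications skew toward subprime, which has a lower base rate.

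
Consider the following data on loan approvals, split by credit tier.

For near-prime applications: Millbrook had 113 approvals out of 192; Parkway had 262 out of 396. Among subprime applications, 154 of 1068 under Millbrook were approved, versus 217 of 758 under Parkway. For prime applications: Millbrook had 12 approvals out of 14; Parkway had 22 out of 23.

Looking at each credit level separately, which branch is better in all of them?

Near-prime: Millbrook 113/192 = 58.9%, Parkway 262/396 = 66.2% → Parkway
Subprime: Millbrook 154/1068 = 14.4%, Parkway 217/758 = 28.6% → Parkway
Prime: Millbrook 12/14 = 85.7%, Parkway 22/23 = 95.7% → Parkway
Parkway has the higher rate in all 3 groups.

Parkway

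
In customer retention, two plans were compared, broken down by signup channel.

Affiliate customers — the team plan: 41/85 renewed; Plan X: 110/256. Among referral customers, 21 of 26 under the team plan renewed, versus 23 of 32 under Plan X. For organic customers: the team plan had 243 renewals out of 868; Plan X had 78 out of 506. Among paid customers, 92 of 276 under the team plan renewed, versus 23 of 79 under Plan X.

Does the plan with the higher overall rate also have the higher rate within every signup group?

Affiliate: the team plan 41/85 = 48.2%, Plan X 110/256 = 43.0% → the team plan
Referral: the team plan 21/26 = 80.8%, Plan X 23/32 = 71.9% → the team plan
Organic: the team plan 243/868 = 28.0%, Plan X 78/506 = 15.4% → the team plan
Paid: the team plan 92/276 = 33.3%, Plan X 23/79 = 29.1% → the team plan
Overall: the team plan 397/1255 = 31.6%, Plan X 234/873 = 26.8% → the team plan
The team plan wins overall and in every signup group — no reversal.

Yes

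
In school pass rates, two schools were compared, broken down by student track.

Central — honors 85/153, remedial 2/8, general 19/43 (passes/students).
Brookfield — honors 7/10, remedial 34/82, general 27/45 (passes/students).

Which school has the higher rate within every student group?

Brookfield

Honors: Central 85/153 = 55.6%, Brookfield 7/10 = 70.0% → Brookfield
Remedial: Central 2/8 = 25.0%, Brookfield 34/82 = 41.5% → Brookfield
General: Central 19/43 = 44.2%, Brookfield 27/45 = 60.0% → Brookfield
Brookfield has the higher rate in all 3 groups.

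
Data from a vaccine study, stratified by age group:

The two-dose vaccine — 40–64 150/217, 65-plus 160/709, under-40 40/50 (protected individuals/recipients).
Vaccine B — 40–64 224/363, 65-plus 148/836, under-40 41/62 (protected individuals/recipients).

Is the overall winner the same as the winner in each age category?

Yes

40–64: the two-dose vaccine 150/217 = 69.1%, Vaccine B 224/363 = 61.7% → the two-dose vaccine
65-plus: the two-dose vaccine 160/709 = 22.6%, Vaccine B 148/836 = 17.7% → the two-dose vaccine
Under-40: the two-dose vaccine 40/50 = 80.0%, Vaccine B 41/62 = 66.1% → the two-dose vaccine
Overall: the two-dose vaccine 350/976 = 35.9%, Vaccine B 413/1261 = 32.8% → the two-dose vaccine
The two-dose vaccine wins overall and in every age group — no reversal.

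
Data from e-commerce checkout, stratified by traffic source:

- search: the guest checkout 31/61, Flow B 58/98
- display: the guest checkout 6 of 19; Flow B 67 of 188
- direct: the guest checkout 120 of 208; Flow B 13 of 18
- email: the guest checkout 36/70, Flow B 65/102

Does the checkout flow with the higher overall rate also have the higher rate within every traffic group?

Search: the guest checkout 31/61 = 50.8%, Flow B 58/98 = 59.2% → Flow B
Display: the guest checkout 6/19 = 31.6%, Flow B 67/188 = 35.6% → Flow B
Direct: the guest checkout 120/208 = 57.7%, Flow B 13/18 = 72.2% → Flow B
Email: the guest checkout 36/70 = 51.4%, Flow B 65/102 = 63.7% → Flow B
Overall: the guest checkout 193/358 = 53.9%, Flow B 203/406 = 50.0% → the guest checkout
Flow B wins each traffic group but the guest checkout wins overall — the comparison reverses. Flow B's sessions skew toward display, which has a lower base rate.

No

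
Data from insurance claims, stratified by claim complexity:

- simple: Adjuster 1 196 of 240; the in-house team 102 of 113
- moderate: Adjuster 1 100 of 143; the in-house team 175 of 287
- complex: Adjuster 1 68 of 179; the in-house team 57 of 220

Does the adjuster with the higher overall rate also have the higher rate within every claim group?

No

Simple: Adjuster 1 196/240 = 81.7%, the in-house team 102/113 = 90.3% → the in-house team
Moderate: Adjuster 1 100/143 = 69.9%, the in-house team 175/287 = 61.0% → Adjuster 1
Complex: Adjuster 1 68/179 = 38.0%, the in-house team 57/220 = 25.9% → Adjuster 1
Overall: Adjuster 1 364/562 = 64.8%, the in-house team 334/620 = 53.9% → Adjuster 1
Neither sweeps: Adjuster 1 wins 2 of 3 groups, the in-house team wins 1. Adjuster 1 wins overall but not every group — no Simpson reversal.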